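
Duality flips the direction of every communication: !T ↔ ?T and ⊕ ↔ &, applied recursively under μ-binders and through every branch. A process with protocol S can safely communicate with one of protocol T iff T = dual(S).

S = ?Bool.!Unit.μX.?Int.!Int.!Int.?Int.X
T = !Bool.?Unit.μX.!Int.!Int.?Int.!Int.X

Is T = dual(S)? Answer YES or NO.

?Bool ‖ !Bool  match
  !Unit ‖ ?Unit  match
    μX ‖ μX  match (μ self-dual)
      ?Int ‖ !Int  match
        !Int ‖ !Int  ✗ same direction on both sides — not dual

NO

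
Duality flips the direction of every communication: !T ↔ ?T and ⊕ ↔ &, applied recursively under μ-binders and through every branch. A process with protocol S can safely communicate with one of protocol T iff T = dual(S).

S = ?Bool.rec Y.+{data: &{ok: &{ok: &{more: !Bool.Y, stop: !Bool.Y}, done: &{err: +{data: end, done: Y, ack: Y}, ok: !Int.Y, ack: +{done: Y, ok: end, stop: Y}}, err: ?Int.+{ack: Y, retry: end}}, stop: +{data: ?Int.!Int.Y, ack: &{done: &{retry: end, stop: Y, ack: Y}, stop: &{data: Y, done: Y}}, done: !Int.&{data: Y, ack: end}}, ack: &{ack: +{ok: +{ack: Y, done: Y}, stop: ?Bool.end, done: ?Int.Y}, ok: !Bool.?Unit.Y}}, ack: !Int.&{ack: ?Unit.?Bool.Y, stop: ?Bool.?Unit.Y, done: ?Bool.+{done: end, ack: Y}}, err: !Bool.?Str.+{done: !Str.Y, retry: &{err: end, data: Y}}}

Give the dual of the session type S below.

?Bool ↦ !Bool
  rec Y ↦ rec Y  (rec unchanged)
    +{data,ack,err} ↦ &{data,ack,err}  (⊕→&)
      case data:
        &{ok,stop,ack} ↦ +{ok,stop,ack}  (offer→select)
          case ok:
            &{ok,done,err} ↦ +{ok,done,err}  (offer→select)
              case ok:
                &{more,stop} ↦ +{more,stop}  (offer→select)
                  case more:
                    !Bool ↦ ?Bool
                      Y ↦ Y
                  case stop:
                    !Bool ↦ ?Bool
                      Y ↦ Y
              case done:
                &{err,ok,ack} ↦ +{err,ok,ack}  (offer→select)
                  case err:
                    +{data,done,ack} ↦ &{data,done,ack}  (⊕→&)
                      case data:
                        end ↦ end
                      case done:
                        Y ↦ Y
                      case ack:
                        Y ↦ Y
                  case ok:
                    !Int ↦ ?Int
                      Y ↦ Y
                  case ack:
                    +{done,ok,stop} ↦ &{done,ok,stop}  (⊕→&)
                      case done:
                        Y ↦ Y
                      case ok:
                        end ↦ end
                      case stop:
                        Y ↦ Y
              case err:
                ?Int ↦ !Int
                  +{ack,retry} ↦ &{ack,retry}  (⊕→&)
                    case ack:
                      Y ↦ Y
                    case retry:
                      end ↦ end
          case stop:
            +{data,ack,done} ↦ &{data,ack,done}  (⊕→&)
              case data:
                ?Int ↦ !Int
                  !Int ↦ ?Int
                    Y ↦ Y
              case ack:
                &{done,stop} ↦ +{done,stop}  (offer→select)
                  case done:
                    &{retry,stop,ack} ↦ +{retry,stop,ack}  (offer→select)
                      case retry:
                        end ↦ end
                      case stop:
                        Y ↦ Y
                      case ack:
                        Y ↦ Y
                  case stop:
                    &{data,done} ↦ +{data,done}  (offer→select)
                      case data:
                        Y ↦ Y
                      case done:
                        Y ↦ Y
              case done:
                !Int ↦ ?Int
                  &{data,ack} ↦ +{data,ack}  (offer→select)
                    case data:
                      Y ↦ Y
                    case ack:
                      end ↦ end
          case ack:
            &{ack,ok} ↦ +{ack,ok}  (offer→select)
              case ack:
                +{ok,stop,done} ↦ &{ok,stop,done}  (⊕→&)
                  case ok:
                    +{ack,done} ↦ &{ack,done}  (⊕→&)
                      case ack:
                        Y ↦ Y
                      case done:
                        Y ↦ Y
                  case stop:
                    ?Bool ↦ !Bool
                      end ↦ end
                  case done:
                    ?Int ↦ !Int
                      Y ↦ Y
              case ok:
                !Bool ↦ ?Bool
                  ?Unit ↦ !Unit
                    Y ↦ Y
      case ack:
        !Int ↦ ?Int
          &{ack,stop,done} ↦ +{ack,stop,done}  (offer→select)
            case ack:
              ?Unit ↦ !Unit
                ?Bool ↦ !Bool
                  Y ↦ Y
            case stop:
              ?Bool ↦ !Bool
                ?Unit ↦ !Unit
                  Y ↦ Y
            case done:
              ?Bool ↦ !Bool
                +{done,ack} ↦ &{done,ack}  (⊕→&)
                  case done:
                    end ↦ end
                  case ack:
                    Y ↦ Y
      case err:
        !Bool ↦ ?Bool
          ?Str ↦ !Str
            +{done,retry} ↦ &{done,retry}  (⊕→&)
              case done:
                !Str ↦ ?Str
                  Y ↦ Y
              case retry:
                &{err,data} ↦ +{err,data}  (offer→select)
                  case err:
                    end ↦ end
                  case data:
                    Y ↦ Y

!Bool.rec Y.&{data: +{ok: +{ok: +{more: ?Bool.Y, stop: ?Bool.Y}, done: +{err: &{data: end, done: Y, ack: Y}, ok: ?Int.Y, ack: &{done: Y, ok: end, stop: Y}}, err: !Int.&{ack: Y, retry: end}}, stop: &{data: !Int.?Int.Y, ack: +{done: +{retry: end, stop: Y, ack: Y}, stop: +{data: Y, done: Y}}, done: ?Int.+{data: Y, ack: end}}, ack: +{ack: &{ok: &{ack: Y, done: Y}, stop: !Bool.end, done: !Int.Y}, ok: ?Bool.!Unit.Y}}, ack: ?Int.+{ack: !Unit.!Bool.Y, stop: !Bool.!Unit.Y, done: !Bool.&{done: end, ack: Y}}, err: ?Bool.!Str.&{done: ?Str.Y, retry: +{err: end, data: Y}}}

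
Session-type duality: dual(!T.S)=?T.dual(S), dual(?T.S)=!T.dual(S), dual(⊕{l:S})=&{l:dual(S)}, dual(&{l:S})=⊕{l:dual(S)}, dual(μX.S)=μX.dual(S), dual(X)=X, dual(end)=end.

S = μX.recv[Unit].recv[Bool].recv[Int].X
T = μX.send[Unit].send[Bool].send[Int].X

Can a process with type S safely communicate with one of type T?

YES

μX | μX  ✓ (rec unchanged)
  recv[Unit] | send[Unit]  ✓
    recv[Bool] | send[Bool]  ✓
      recv[Int] | send[Int]  ✓
        X | X  ✓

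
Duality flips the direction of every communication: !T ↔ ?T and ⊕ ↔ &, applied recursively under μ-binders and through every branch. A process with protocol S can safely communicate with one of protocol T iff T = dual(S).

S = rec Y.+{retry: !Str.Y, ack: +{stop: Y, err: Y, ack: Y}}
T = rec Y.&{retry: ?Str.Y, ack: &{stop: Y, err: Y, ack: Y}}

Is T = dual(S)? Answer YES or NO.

rec Y vs rec Y  ✓ (binder kept)
  +{retry,ack} vs &{retry,ack}  ✓ labels match
    [retry]
      !Str vs ?Str  ✓
        Y vs Y  ✓
    [ack]
      +{stop,err,ack} vs &{stop,err,ack}  ✓ labels match
        [stop]
          Y vs Y  ✓
        [err]
          Y vs Y  ✓
        [ack]
          Y vs Y  ✓

YES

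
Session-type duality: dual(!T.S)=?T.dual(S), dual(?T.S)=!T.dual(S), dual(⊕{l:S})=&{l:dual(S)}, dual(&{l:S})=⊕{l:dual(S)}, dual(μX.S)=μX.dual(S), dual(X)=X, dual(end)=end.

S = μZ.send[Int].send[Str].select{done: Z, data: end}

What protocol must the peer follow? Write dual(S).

μZ.recv[Int].recv[Str].offer{done: Z, data: end}

μZ → μZ  (rec unchanged)
  send[Int] → recv[Int]
    send[Str] → recv[Str]
      select{done,data} → offer{done,data}  (⊕→&)
        [done]
          Z self-dual
        [data]
          end self-dual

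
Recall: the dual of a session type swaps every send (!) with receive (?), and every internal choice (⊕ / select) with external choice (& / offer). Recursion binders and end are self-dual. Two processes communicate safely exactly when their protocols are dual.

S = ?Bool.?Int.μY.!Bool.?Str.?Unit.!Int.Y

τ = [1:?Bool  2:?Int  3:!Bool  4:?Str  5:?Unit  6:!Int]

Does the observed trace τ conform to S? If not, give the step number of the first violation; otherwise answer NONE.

[1] ?Bool  match  cont: ?Int.μY.…
[2] ?Int  match  cont: μY.…
[3] !Bool  match  cont: ?Str.?Unit.!Int.μY.…
[4] ?Str  match  cont: ?Unit.!Int.μY.…
[5] ?Unit  match  cont: !Int.μY.…
[6] !Int  match  cont: μY.…
all 6 steps conform

NONE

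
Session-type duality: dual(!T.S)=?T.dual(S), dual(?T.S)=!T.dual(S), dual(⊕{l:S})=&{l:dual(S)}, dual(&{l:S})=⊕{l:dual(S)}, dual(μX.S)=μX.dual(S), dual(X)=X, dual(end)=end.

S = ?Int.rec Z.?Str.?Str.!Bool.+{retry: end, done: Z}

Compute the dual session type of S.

?Int ↦ !Int
  rec Z ↦ rec Z  (μ self-dual)
    ?Str ↦ !Str
      ?Str ↦ !Str
        !Bool ↦ ?Bool
          +{retry,done} ↦ &{retry,done}  (select→offer)
            case retry:
              dual(end) = end
            case done:
              dual(Z) = Z

!Int.rec Z.!Str.!Str.?Bool.&{retry: end, done: Z}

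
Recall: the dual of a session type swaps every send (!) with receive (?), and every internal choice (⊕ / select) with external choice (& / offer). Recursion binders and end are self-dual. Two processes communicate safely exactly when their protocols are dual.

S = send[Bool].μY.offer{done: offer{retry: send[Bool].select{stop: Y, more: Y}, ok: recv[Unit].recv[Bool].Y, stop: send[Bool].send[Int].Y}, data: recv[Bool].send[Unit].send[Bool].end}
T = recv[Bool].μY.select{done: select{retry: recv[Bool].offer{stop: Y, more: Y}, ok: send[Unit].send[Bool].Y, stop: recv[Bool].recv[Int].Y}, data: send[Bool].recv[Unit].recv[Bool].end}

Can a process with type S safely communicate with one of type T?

send[Bool] | recv[Bool]  match
  μY | μY  match (μ self-dual)
    offer{done,data} | select{done,data}  match labels match
      [done]
        offer{retry,ok,stop} | select{retry,ok,stop}  match labels match
          [retry]
            send[Bool] | recv[Bool]  match
              select{stop,more} | offer{stop,more}  match labels match
                [stop]
                  Y | Y  match
                [more]
                  Y | Y  match
          [ok]
            recv[Unit] | send[Unit]  match
              recv[Bool] | send[Bool]  match
                Y | Y  match
          [stop]
            send[Bool] | recv[Bool]  match
              send[Int] | recv[Int]  match
                Y | Y  match
      [data]
        recv[Bool] | send[Bool]  match
          send[Unit] | recv[Unit]  match
            send[Bool] | recv[Bool]  match
              end | end  match

YES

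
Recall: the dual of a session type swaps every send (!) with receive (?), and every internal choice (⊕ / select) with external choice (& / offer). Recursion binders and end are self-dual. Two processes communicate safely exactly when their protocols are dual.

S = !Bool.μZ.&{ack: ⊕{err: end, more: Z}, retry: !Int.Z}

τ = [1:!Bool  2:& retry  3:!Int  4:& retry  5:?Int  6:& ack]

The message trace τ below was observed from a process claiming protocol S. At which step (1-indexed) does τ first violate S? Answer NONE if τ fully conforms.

5

[1] !Bool  ok  now at μZ.…
[2] & retry  ok  now at !Int.μZ.…
[3] !Int  ok  now at μZ.…
[4] & retry  ok  now at !Int.μZ.…
[5] got ?Int, protocol expects !Int  ✗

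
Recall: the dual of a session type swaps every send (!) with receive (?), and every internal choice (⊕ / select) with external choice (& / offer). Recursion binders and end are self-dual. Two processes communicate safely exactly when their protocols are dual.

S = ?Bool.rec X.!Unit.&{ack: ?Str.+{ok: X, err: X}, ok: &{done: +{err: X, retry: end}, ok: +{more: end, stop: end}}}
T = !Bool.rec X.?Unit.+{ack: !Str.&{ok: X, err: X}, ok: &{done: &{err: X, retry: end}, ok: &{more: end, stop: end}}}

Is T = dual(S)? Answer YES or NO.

?Bool ‖ !Bool  ✓
  rec X ‖ rec X  ✓ (μ self-dual)
    !Unit ‖ ?Unit  ✓
      &{ack,ok} ‖ +{ack,ok}  ✓ label sets agree
        • ack:
          ?Str ‖ !Str  ✓
            +{ok,err} ‖ &{ok,err}  ✓ label sets agree
              • ok:
                X ‖ X  ✓
              • err:
                X ‖ X  ✓
        • ok:
          &{done,ok} ‖ &{done,ok}  ✗ choice polarity not flipped — not dual

NO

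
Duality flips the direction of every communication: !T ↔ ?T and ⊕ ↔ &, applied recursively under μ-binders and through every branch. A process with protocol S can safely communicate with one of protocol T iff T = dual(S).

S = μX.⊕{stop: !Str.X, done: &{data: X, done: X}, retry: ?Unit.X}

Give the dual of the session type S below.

μX ↦ μX  (binder kept)
  ⊕{stop,done,retry} ↦ &{stop,done,retry}  (select→offer)
    • stop:
      !Str ↦ ?Str
        X ↦ X
    • done:
      &{data,done} ↦ ⊕{data,done}  (offer→select)
        • data:
          X ↦ X
        • done:
          X ↦ X
    • retry:
      ?Unit ↦ !Unit
        X ↦ X

μX.&{stop: ?Str.X, done: ⊕{data: X, done: X}, retry: !Unit.X}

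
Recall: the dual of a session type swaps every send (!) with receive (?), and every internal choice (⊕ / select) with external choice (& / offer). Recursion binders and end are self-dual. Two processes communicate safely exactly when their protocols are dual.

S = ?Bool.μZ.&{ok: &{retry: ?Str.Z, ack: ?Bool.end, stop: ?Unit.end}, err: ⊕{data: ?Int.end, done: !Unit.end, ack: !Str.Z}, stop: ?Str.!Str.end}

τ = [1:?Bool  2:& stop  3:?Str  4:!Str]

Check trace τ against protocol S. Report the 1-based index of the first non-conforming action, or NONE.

NONE

step 1: ?Bool  match  cont: μZ.…
step 2: & stop  match  cont: ?Str.!Str.end
step 3: ?Str  match  cont: !Str.end
step 4: !Str  match  cont: end
trace exhausted — no violation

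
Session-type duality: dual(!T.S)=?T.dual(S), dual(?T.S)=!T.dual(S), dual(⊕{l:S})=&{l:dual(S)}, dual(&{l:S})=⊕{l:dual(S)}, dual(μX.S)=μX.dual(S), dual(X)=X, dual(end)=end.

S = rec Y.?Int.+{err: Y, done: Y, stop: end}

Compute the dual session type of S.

rec Y ↦ rec Y  (μ self-dual)
  ?Int ↦ !Int
    +{err,done,stop} ↦ &{err,done,stop}  (internal→external)
      case err:
        Y ↦ Y
      case done:
        Y ↦ Y
      case stop:
        end ↦ end

rec Y.!Int.&{err: Y, done: Y, stop: end}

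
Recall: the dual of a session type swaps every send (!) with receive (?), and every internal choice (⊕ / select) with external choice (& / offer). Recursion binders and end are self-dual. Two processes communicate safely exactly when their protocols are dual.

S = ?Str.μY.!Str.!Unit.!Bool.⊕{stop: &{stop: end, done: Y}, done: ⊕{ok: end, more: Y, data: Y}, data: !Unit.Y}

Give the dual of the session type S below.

?Str → !Str
  μY → μY  (rec unchanged)
    !Str → ?Str
      !Unit → ?Unit
        !Bool → ?Bool
          ⊕{stop,done,data} → &{stop,done,data}  (internal→external)
            case stop:
              &{stop,done} → ⊕{stop,done}  (offer→select)
                case stop:
                  end ↦ end
                case done:
                  Y ↦ Y
            case done:
              ⊕{ok,more,data} → &{ok,more,data}  (internal→external)
                case ok:
                  end ↦ end
                case more:
                  Y ↦ Y
                case data:
                  Y ↦ Y
            case data:
              !Unit → ?Unit
                Y ↦ Y

!Str.μY.?Str.?Unit.?Bool.&{stop: ⊕{stop: end, done: Y}, done: &{ok: end, more: Y, data: Y}, data: ?Unit.Y}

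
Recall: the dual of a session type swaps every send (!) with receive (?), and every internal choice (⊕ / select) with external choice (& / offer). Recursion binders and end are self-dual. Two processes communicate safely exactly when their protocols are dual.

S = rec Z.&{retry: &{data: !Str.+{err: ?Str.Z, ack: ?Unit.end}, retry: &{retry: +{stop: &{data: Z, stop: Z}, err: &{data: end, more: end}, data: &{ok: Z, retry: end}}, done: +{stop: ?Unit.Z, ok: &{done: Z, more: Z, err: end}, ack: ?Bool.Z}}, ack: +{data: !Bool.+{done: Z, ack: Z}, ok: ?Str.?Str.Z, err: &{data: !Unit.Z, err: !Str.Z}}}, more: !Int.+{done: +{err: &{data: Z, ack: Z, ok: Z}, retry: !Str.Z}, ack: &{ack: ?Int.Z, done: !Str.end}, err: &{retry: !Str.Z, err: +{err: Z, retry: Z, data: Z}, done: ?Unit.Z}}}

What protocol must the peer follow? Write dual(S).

rec Z.+{retry: +{data: ?Str.&{err: !Str.Z, ack: !Unit.end}, retry: +{retry: &{stop: +{data: Z, stop: Z}, err: +{data: end, more: end}, data: +{ok: Z, retry: end}}, done: &{stop: !Unit.Z, ok: +{done: Z, more: Z, err: end}, ack: !Bool.Z}}, ack: &{data: ?Bool.&{done: Z, ack: Z}, ok: !Str.!Str.Z, err: +{data: ?Unit.Z, err: ?Str.Z}}}, more: ?Int.&{done: &{err: +{data: Z, ack: Z, ok: Z}, retry: ?Str.Z}, ack: +{ack: !Int.Z, done: ?Str.end}, err: +{retry: ?Str.Z, err: &{err: Z, retry: Z, data: Z}, done: !Unit.Z}}}

rec Z ↦ rec Z  (rec unchanged)
  &{retry,more} ↦ +{retry,more}  (&→⊕)
    [retry]
      &{data,retry,ack} ↦ +{data,retry,ack}  (&→⊕)
        [data]
          !Str ↦ ?Str
            +{err,ack} ↦ &{err,ack}  (⊕→&)
              [err]
                ?Str ↦ !Str
                  Z self-dual
              [ack]
                ?Unit ↦ !Unit
                  end self-dual
        [retry]
          &{retry,done} ↦ +{retry,done}  (&→⊕)
            [retry]
              +{stop,err,data} ↦ &{stop,err,data}  (⊕→&)
                [stop]
                  &{data,stop} ↦ +{data,stop}  (&→⊕)
                    [data]
                      Z self-dual
                    [stop]
                      Z self-dual
                [err]
                  &{data,more} ↦ +{data,more}  (&→⊕)
                    [data]
                      end self-dual
                    [more]
                      end self-dual
                [data]
                  &{ok,retry} ↦ +{ok,retry}  (&→⊕)
                    [ok]
                      Z self-dual
                    [retry]
                      end self-dual
            [done]
              +{stop,ok,ack} ↦ &{stop,ok,ack}  (⊕→&)
                [stop]
                  ?Unit ↦ !Unit
                    Z self-dual
                [ok]
                  &{done,more,err} ↦ +{done,more,err}  (&→⊕)
                    [done]
                      Z self-dual
                    [more]
                      Z self-dual
                    [err]
                      end self-dual
                [ack]
                  ?Bool ↦ !Bool
                    Z self-dual
        [ack]
          +{data,ok,err} ↦ &{data,ok,err}  (⊕→&)
            [data]
              !Bool ↦ ?Bool
                +{done,ack} ↦ &{done,ack}  (⊕→&)
                  [done]
                    Z self-dual
                  [ack]
                    Z self-dual
            [ok]
              ?Str ↦ !Str
                ?Str ↦ !Str
                  Z self-dual
            [err]
              &{data,err} ↦ +{data,err}  (&→⊕)
                [data]
                  !Unit ↦ ?Unit
                    Z self-dual
                [err]
                  !Str ↦ ?Str
                    Z self-dual
    [more]
      !Int ↦ ?Int
        +{done,ack,err} ↦ &{done,ack,err}  (⊕→&)
          [done]
            +{err,retry} ↦ &{err,retry}  (⊕→&)
              [err]
                &{data,ack,ok} ↦ +{data,ack,ok}  (&→⊕)
                  [data]
                    Z self-dual
                  [ack]
                    Z self-dual
                  [ok]
                    Z self-dual
              [retry]
                !Str ↦ ?Str
                  Z self-dual
          [ack]
            &{ack,done} ↦ +{ack,done}  (&→⊕)
              [ack]
                ?Int ↦ !Int
                  Z self-dual
              [done]
                !Str ↦ ?Str
                  end self-dual
          [err]
            &{retry,err,done} ↦ +{retry,err,done}  (&→⊕)
              [retry]
                !Str ↦ ?Str
                  Z self-dual
              [err]
                +{err,retry,data} ↦ &{err,retry,data}  (⊕→&)
                  [err]
                    Z self-dual
                  [retry]
                    Z self-dual
                  [data]
                    Z self-dual
              [done]
                ?Unit ↦ !Unit
                  Z self-dual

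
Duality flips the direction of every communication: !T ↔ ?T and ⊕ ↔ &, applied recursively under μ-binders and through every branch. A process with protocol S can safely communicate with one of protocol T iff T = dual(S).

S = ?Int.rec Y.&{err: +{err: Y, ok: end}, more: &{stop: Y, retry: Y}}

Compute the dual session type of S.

!Int.rec Y.+{err: &{err: Y, ok: end}, more: +{stop: Y, retry: Y}}

?Int ↦ !Int
  rec Y ↦ rec Y  (rec unchanged)
    &{err,more} ↦ +{err,more}  (&→⊕)
      case err:
        +{err,ok} ↦ &{err,ok}  (select→offer)
          case err:
            Y self-dual
          case ok:
            end self-dual
      case more:
        &{stop,retry} ↦ +{stop,retry}  (&→⊕)
          case stop:
            Y self-dual
          case retry:
            Y self-dual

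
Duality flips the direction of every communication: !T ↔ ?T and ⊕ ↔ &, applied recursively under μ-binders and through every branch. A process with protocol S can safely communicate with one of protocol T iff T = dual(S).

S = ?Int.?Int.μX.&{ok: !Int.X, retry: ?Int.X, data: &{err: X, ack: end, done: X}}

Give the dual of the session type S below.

!Int.!Int.μX.⊕{ok: ?Int.X, retry: !Int.X, data: ⊕{err: X, ack: end, done: X}}

?Int = !Int
  ?Int = !Int
    μX = μX  (μ self-dual)
      &{ok,retry,data} = ⊕{ok,retry,data}  (external→internal)
        [ok]
          !Int = ?Int
            dual(X) = X
        [retry]
          ?Int = !Int
            dual(X) = X
        [data]
          &{err,ack,done} = ⊕{err,ack,done}  (external→internal)
            [err]
              dual(X) = X
            [ack]
              dual(end) = end
            [done]
              dual(X) = X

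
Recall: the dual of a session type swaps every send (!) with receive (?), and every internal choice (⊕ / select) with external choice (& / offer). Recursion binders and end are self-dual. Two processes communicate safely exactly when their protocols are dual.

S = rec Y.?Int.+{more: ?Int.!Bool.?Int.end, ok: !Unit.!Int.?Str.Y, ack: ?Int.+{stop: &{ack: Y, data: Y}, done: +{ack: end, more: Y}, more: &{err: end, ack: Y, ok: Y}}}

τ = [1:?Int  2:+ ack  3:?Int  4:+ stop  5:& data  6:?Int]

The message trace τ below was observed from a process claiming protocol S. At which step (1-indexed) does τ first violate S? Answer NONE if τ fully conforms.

NONE

step 1: ?Int  match  cont: +{more: ?Int.!Bool.?Int.end, ok: !Unit.!Int.?Str.rec Y.…, ack: ?Int.+{stop: &{ack: rec Y.…, data: rec Y.…}, done: +{ack: end, more: rec Y.…}, more: &{err: end, ack: rec Y.…, ok: rec Y.…}}}
step 2: + ack  match  cont: ?Int.+{stop: &{ack: rec Y.…, data: rec Y.…}, done: +{ack: end, more: rec Y.…}, more: &{err: end, ack: rec Y.…, ok: rec Y.…}}
step 3: ?Int  match  cont: +{stop: &{ack: rec Y.…, data: rec Y.…}, done: +{ack: end, more: rec Y.…}, more: &{err: end, ack: rec Y.…, ok: rec Y.…}}
step 4: + stop  match  cont: &{ack: rec Y.…, data: rec Y.…}
step 5: & data  match  cont: rec Y.…
step 6: ?Int  match  cont: +{more: ?Int.!Bool.?Int.end, ok: !Unit.!Int.?Str.rec Y.…, ack: ?Int.+{stop: &{ack: rec Y.…, data: rec Y.…}, done: +{ack: end, more: rec Y.…}, more: &{err: end, ack: rec Y.…, ok: rec Y.…}}}
all 6 steps conform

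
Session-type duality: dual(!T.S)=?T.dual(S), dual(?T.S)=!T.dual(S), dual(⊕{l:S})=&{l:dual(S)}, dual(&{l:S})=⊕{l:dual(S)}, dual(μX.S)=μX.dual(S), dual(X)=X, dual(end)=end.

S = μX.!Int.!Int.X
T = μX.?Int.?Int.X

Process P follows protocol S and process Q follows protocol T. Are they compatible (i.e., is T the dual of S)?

YES

μX ‖ μX  ok (μ self-dual)
  !Int ‖ ?Int  ok
    !Int ‖ ?Int  ok
      X ‖ X  ok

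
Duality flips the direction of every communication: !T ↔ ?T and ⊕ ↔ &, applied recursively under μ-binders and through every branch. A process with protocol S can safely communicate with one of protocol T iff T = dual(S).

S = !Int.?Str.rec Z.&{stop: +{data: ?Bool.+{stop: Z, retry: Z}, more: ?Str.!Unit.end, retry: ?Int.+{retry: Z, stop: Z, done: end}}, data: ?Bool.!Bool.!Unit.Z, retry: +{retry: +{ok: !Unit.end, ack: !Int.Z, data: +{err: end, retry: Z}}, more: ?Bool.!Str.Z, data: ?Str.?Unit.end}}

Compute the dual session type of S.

!Int = ?Int
  ?Str = !Str
    rec Z = rec Z  (rec unchanged)
      &{stop,data,retry} = +{stop,data,retry}  (&→⊕)
        • stop:
          +{data,more,retry} = &{data,more,retry}  (select→offer)
            • data:
              ?Bool = !Bool
                +{stop,retry} = &{stop,retry}  (select→offer)
                  • stop:
                    Z ↦ Z
                  • retry:
                    Z ↦ Z
            • more:
              ?Str = !Str
                !Unit = ?Unit
                  end ↦ end
            • retry:
              ?Int = !Int
                +{retry,stop,done} = &{retry,stop,done}  (select→offer)
                  • retry:
                    Z ↦ Z
                  • stop:
                    Z ↦ Z
                  • done:
                    end ↦ end
        • data:
          ?Bool = !Bool
            !Bool = ?Bool
              !Unit = ?Unit
                Z ↦ Z
        • retry:
          +{retry,more,data} = &{retry,more,data}  (select→offer)
            • retry:
              +{ok,ack,data} = &{ok,ack,data}  (select→offer)
                • ok:
                  !Unit = ?Unit
                    end ↦ end
                • ack:
                  !Int = ?Int
                    Z ↦ Z
                • data:
                  +{err,retry} = &{err,retry}  (select→offer)
                    • err:
                      end ↦ end
                    • retry:
                      Z ↦ Z
            • more:
              ?Bool = !Bool
                !Str = ?Str
                  Z ↦ Z
            • data:
              ?Str = !Str
                ?Unit = !Unit
                  end ↦ end

?Int.!Str.rec Z.+{stop: &{data: !Bool.&{stop: Z, retry: Z}, more: !Str.?Unit.end, retry: !Int.&{retry: Z, stop: Z, done: end}}, data: !Bool.?Bool.?Unit.Z, retry: &{retry: &{ok: ?Unit.end, ack: ?Int.Z, data: &{err: end, retry: Z}}, more: !Bool.?Str.Z, data: !Str.!Unit.end}}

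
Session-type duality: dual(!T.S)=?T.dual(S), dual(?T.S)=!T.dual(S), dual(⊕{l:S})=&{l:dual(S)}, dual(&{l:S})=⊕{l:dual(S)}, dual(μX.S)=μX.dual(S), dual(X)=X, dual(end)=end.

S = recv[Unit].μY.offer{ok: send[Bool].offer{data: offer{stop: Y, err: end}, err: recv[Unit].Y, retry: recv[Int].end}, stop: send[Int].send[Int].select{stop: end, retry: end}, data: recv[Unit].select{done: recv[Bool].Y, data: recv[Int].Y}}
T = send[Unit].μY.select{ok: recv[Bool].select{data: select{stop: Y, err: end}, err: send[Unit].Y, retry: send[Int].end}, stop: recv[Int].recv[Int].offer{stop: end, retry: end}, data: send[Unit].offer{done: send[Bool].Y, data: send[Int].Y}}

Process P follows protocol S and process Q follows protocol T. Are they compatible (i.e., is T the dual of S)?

recv[Unit] | send[Unit]  match
  μY | μY  match (binder kept)
    offer{ok,stop,data} | select{ok,stop,data}  match labels match
      • ok:
        send[Bool] | recv[Bool]  match
          offer{data,err,retry} | select{data,err,retry}  match labels match
            • data:
              offer{stop,err} | select{stop,err}  match labels match
                • stop:
                  Y | Y  match
                • err:
                  end | end  match
            • err:
              recv[Unit] | send[Unit]  match
                Y | Y  match
            • retry:
              recv[Int] | send[Int]  match
                end | end  match
      • stop:
        send[Int] | recv[Int]  match
          send[Int] | recv[Int]  match
            select{stop,retry} | offer{stop,retry}  match labels match
              • stop:
                end | end  match
              • retry:
                end | end  match
      • data:
        recv[Unit] | send[Unit]  match
          select{done,data} | offer{done,data}  match labels match
            • done:
              recv[Bool] | send[Bool]  match
                Y | Y  match
            • data:
              recv[Int] | send[Int]  match
                Y | Y  match

YES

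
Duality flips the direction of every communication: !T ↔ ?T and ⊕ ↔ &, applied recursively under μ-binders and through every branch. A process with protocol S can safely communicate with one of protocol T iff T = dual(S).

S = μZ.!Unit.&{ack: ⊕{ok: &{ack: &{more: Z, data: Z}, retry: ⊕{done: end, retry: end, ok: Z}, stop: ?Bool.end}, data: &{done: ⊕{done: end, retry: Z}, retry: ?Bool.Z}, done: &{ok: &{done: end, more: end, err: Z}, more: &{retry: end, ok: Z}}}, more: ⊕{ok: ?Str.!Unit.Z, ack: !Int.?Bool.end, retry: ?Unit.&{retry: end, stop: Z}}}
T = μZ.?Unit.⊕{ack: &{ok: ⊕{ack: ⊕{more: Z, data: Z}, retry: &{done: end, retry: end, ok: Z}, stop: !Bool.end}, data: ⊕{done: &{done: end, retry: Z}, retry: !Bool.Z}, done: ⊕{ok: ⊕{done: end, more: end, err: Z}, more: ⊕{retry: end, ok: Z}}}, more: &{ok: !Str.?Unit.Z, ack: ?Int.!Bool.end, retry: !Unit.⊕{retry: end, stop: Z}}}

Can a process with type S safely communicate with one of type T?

μZ vs μZ  ok (binder kept)
  !Unit vs ?Unit  ok
    &{ack,more} vs ⊕{ack,more}  ok labels match
      [ack]
        ⊕{ok,data,done} vs &{ok,data,done}  ok labels match
          [ok]
            &{ack,retry,stop} vs ⊕{ack,retry,stop}  ok labels match
              [ack]
                &{more,data} vs ⊕{more,data}  ok labels match
                  [more]
                    Z vs Z  ok
                  [data]
                    Z vs Z  ok
              [retry]
                ⊕{done,retry,ok} vs &{done,retry,ok}  ok labels match
                  [done]
                    end vs end  ok
                  [retry]
                    end vs end  ok
                  [ok]
                    Z vs Z  ok
              [stop]
                ?Bool vs !Bool  ok
                  end vs end  ok
          [data]
            &{done,retry} vs ⊕{done,retry}  ok labels match
              [done]
                ⊕{done,retry} vs &{done,retry}  ok labels match
                  [done]
                    end vs end  ok
                  [retry]
                    Z vs Z  ok
              [retry]
                ?Bool vs !Bool  ok
                  Z vs Z  ok
          [done]
            &{ok,more} vs ⊕{ok,more}  ok labels match
              [ok]
                &{done,more,err} vs ⊕{done,more,err}  ok labels match
                  [done]
                    end vs end  ok
                  [more]
                    end vs end  ok
                  [err]
                    Z vs Z  ok
              [more]
                &{retry,ok} vs ⊕{retry,ok}  ok labels match
                  [retry]
                    end vs end  ok
                  [ok]
                    Z vs Z  ok
      [more]
        ⊕{ok,ack,retry} vs &{ok,ack,retry}  ok labels match
          [ok]
            ?Str vs !Str  ok
              !Unit vs ?Unit  ok
                Z vs Z  ok
          [ack]
            !Int vs ?Int  ok
              ?Bool vs !Bool  ok
                end vs end  ok
          [retry]
            ?Unit vs !Unit  ok
              &{retry,stop} vs ⊕{retry,stop}  ok labels match
                [retry]
                  end vs end  ok
                [stop]
                  Z vs Z  ok

YES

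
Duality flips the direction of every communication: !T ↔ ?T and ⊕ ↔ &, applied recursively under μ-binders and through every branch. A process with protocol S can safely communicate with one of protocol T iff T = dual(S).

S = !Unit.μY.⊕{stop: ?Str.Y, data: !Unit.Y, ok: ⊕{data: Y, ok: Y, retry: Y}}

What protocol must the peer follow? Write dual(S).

?Unit.μY.&{stop: !Str.Y, data: ?Unit.Y, ok: &{data: Y, ok: Y, retry: Y}}

!Unit ↦ ?Unit
  μY ↦ μY  (μ self-dual)
    ⊕{stop,data,ok} ↦ &{stop,data,ok}  (⊕→&)
      case stop:
        ?Str ↦ !Str
          Y ↦ Y
      case data:
        !Unit ↦ ?Unit
          Y ↦ Y
      case ok:
        ⊕{data,ok,retry} ↦ &{data,ok,retry}  (⊕→&)
          case data:
            Y ↦ Y
          case ok:
            Y ↦ Y
          case retry:
            Y ↦ Y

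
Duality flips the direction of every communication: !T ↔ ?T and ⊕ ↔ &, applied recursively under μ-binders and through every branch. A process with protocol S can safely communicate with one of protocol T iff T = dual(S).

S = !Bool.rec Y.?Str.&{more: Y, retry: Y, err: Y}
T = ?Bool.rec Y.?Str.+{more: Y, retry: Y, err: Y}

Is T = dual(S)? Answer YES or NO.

!Bool ‖ ?Bool  ok
  rec Y ‖ rec Y  ok (μ self-dual)
    ?Str ‖ ?Str  ✗ same direction on both sides — not dual

NO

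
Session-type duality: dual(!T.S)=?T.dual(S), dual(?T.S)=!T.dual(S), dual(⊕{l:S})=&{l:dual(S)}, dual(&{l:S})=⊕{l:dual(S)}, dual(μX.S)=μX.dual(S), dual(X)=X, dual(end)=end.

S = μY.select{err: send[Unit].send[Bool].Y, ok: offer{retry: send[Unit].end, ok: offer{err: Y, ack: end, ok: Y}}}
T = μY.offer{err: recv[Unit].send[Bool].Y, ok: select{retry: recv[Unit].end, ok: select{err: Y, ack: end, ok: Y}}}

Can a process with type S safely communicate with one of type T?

NO

μY ‖ μY  ✓ (μ self-dual)
  select{err,ok} ‖ offer{err,ok}  ✓ label sets agree
    [err]
      send[Unit] ‖ recv[Unit]  ✓
        send[Bool] ‖ send[Bool]  ✗ same direction on both sides — not dual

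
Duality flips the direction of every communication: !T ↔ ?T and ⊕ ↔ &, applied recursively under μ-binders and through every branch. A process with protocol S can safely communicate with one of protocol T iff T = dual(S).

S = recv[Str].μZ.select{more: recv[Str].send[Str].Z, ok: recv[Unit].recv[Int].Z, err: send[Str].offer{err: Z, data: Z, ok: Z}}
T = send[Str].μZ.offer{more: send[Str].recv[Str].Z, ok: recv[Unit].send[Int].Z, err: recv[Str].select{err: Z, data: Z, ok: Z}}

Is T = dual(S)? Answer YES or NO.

recv[Str] ‖ send[Str]  match
  μZ ‖ μZ  match (rec unchanged)
    select{more,ok,err} ‖ offer{more,ok,err}  match same labels
      • more:
        recv[Str] ‖ send[Str]  match
          send[Str] ‖ recv[Str]  match
            Z ‖ Z  match
      • ok:
        recv[Unit] ‖ recv[Unit]  ✗ same direction on both sides — not dual

NO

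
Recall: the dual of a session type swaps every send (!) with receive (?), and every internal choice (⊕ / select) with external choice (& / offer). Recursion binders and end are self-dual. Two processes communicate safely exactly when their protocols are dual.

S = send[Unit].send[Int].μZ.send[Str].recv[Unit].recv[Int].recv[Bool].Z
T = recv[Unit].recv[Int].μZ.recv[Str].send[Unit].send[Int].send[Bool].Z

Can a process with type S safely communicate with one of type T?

YES

send[Unit] ‖ recv[Unit]  ✓
  send[Int] ‖ recv[Int]  ✓
    μZ ‖ μZ  ✓ (rec unchanged)
      send[Str] ‖ recv[Str]  ✓
        recv[Unit] ‖ send[Unit]  ✓
          recv[Int] ‖ send[Int]  ✓
            recv[Bool] ‖ send[Bool]  ✓
              Z ‖ Z  ✓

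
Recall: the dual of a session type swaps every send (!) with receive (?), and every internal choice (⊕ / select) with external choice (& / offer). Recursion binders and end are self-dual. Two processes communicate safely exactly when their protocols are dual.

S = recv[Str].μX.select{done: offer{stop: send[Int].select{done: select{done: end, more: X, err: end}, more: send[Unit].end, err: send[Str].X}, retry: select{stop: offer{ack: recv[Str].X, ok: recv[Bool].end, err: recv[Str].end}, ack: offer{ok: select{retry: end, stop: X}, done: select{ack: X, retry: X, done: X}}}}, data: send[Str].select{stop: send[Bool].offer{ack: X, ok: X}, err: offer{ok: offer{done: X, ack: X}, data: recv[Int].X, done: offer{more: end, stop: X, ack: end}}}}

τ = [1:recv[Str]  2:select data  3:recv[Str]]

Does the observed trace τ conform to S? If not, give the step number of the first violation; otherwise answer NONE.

3

step 1: recv[Str]  ok  now at μX.…
step 2: select data  ok  now at send[Str].select{stop: send[Bool].offer{ack: μX.…, ok: μX.…}, err: offer{ok: offer{done: μX.…, ack: μX.…}, data: recv[Int].μX.…, done: offer{more: end, stop: μX.…, ack: end}}}
step 3: got recv[Str], protocol expects send[Str]  ✗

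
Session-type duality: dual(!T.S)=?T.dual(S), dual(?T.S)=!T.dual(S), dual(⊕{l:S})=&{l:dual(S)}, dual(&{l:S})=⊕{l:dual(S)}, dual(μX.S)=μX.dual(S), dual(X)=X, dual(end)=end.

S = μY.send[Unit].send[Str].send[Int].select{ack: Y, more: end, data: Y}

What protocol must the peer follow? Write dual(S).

μY = μY  (μ self-dual)
  send[Unit] = recv[Unit]
    send[Str] = recv[Str]
      send[Int] = recv[Int]
        select{ack,more,data} = offer{ack,more,data}  (⊕→&)
          • ack:
            Y self-dual
          • more:
            end self-dual
          • data:
            Y self-dual

μY.recv[Unit].recv[Str].recv[Int].offer{ack: Y, more: end, data: Y}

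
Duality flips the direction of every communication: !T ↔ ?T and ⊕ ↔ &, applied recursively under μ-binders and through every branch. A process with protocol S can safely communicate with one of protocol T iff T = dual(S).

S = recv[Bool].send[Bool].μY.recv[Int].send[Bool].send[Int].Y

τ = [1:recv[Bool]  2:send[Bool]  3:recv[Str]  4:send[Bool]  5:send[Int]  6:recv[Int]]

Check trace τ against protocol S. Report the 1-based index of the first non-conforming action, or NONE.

3

[1] recv[Bool]  match  now at send[Bool].μY.…
[2] send[Bool]  match  now at μY.…
[3] got recv[Str], protocol expects recv[Int]  ✗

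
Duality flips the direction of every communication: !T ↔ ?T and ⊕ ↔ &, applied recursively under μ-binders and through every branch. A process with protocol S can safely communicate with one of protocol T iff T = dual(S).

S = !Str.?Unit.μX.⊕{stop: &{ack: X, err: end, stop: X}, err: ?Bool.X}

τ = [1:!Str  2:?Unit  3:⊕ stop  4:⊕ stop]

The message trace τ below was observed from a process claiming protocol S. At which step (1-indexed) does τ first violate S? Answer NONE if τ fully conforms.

4

step 1: !Str  ✓  cont: ?Unit.μX.…
step 2: ?Unit  ✓  cont: μX.…
step 3: ⊕ stop  ✓  cont: &{ack: μX.…, err: end, stop: μX.…}
step 4: got ⊕ stop, protocol expects & ack or & err or & stop  ✗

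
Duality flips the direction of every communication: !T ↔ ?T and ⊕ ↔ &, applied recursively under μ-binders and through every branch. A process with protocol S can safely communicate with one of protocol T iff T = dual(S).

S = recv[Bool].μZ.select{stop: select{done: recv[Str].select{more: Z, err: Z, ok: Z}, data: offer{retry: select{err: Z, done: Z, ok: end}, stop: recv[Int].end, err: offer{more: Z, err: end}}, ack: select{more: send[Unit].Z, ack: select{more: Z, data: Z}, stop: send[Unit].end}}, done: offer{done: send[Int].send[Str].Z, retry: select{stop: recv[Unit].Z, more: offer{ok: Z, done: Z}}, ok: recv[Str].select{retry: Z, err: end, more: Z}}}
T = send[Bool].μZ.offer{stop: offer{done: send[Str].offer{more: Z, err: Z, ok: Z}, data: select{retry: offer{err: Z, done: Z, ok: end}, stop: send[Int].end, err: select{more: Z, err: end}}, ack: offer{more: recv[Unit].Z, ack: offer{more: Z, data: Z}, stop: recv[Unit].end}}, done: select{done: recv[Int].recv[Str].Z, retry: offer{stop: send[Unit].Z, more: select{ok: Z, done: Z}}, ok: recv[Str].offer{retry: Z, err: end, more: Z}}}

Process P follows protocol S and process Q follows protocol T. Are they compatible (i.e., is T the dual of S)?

recv[Bool] | send[Bool]  match
  μZ | μZ  match (binder kept)
    select{stop,done} | offer{stop,done}  match label sets agree
      [stop]
        select{done,data,ack} | offer{done,data,ack}  match label sets agree
          [done]
            recv[Str] | send[Str]  match
              select{more,err,ok} | offer{more,err,ok}  match label sets agree
                [more]
                  Z | Z  match
                [err]
                  Z | Z  match
                [ok]
                  Z | Z  match
          [data]
            offer{retry,stop,err} | select{retry,stop,err}  match label sets agree
              [retry]
                select{err,done,ok} | offer{err,done,ok}  match label sets agree
                  [err]
                    Z | Z  match
                  [done]
                    Z | Z  match
                  [ok]
                    end | end  match
              [stop]
                recv[Int] | send[Int]  match
                  end | end  match
              [err]
                offer{more,err} | select{more,err}  match label sets agree
                  [more]
                    Z | Z  match
                  [err]
                    end | end  match
          [ack]
            select{more,ack,stop} | offer{more,ack,stop}  match label sets agree
              [more]
                send[Unit] | recv[Unit]  match
                  Z | Z  match
              [ack]
                select{more,data} | offer{more,data}  match label sets agree
                  [more]
                    Z | Z  match
                  [data]
                    Z | Z  match
              [stop]
                send[Unit] | recv[Unit]  match
                  end | end  match
      [done]
        offer{done,retry,ok} | select{done,retry,ok}  match label sets agree
          [done]
            send[Int] | recv[Int]  match
              send[Str] | recv[Str]  match
                Z | Z  match
          [retry]
            select{stop,more} | offer{stop,more}  match label sets agree
              [stop]
                recv[Unit] | send[Unit]  match
                  Z | Z  match
              [more]
                offer{ok,done} | select{ok,done}  match label sets agree
                  [ok]
                    Z | Z  match
                  [done]
                    Z | Z  match
          [ok]
            recv[Str] | recv[Str]  ✗ same direction on both sides — not dual

NO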